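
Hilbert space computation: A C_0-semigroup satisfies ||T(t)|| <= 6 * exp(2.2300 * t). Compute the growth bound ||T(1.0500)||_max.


||T(1.0500)|| <= 6 * exp(2.2300 * 1.0500)
= 6 * exp(2.3415)
= 6 * 10.3968
= 62.3809

62.3809


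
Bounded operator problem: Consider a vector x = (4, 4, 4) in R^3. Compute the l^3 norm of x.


The l^3 norm = (sum |x_i|^3)^(1/3)
Sum of 3th powers = 64 + 64 + 64 = 192
||x||_3 = (192)^(1/3) = 5.7690

5.7690


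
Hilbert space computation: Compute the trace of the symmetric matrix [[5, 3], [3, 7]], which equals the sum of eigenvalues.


For a self-adjoint (symmetric) matrix, the eigenvalues are real.
The sum of eigenvalues equals the trace of the matrix.
trace = 5 + 7 = 12

12


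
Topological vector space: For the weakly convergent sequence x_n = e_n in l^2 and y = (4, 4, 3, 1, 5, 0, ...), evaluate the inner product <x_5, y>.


x_5 = e_5 is the standard basis vector with 1 in position 5.
<x_5, y> = y_5 = 5
As n -> infinity, <x_n, y> -> 0, confirming weak convergence of (x_n) to 0.

5


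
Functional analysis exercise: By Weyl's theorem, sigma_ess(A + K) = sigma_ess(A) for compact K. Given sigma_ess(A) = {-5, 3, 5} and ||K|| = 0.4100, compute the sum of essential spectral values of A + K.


By Weyl's theorem, the essential spectrum is invariant under compact perturbations.
sigma_ess(A + K) = sigma_ess(A) = {-5, 3, 5}
Sum = -5 + 3 + 5 = 3

3


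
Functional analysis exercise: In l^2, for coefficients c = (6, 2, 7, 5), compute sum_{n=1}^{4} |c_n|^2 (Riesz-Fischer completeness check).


sum |c_n|^2 = 6^2 + 2^2 + 7^2 + 5^2
= 36 + 4 + 49 + 25
= 114

114


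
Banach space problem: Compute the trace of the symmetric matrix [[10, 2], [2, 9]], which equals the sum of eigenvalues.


For a self-adjoint (symmetric) matrix, the eigenvalues are real.
The sum of eigenvalues equals the trace of the matrix.
trace = 10 + 9 = 19

19


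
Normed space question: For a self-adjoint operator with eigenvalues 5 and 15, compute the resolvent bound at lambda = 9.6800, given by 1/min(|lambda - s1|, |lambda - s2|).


dist(9.6800, {5, 15}) = min(|9.6800 - 5|, |9.6800 - 15|)
= min(4.6800, 5.3200) = 4.6800
Resolvent bound = 1/4.6800 = 0.2137

0.2137


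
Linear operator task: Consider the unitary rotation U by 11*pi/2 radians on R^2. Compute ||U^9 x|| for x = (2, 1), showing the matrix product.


U is a rotation by theta = 11*pi/2
U^9 = rotation by 9*theta = 99*pi/2 = 3*pi/2 (mod 2*pi)
cos(3*pi/2) = 0.0000, sin(3*pi/2) = -1.0000
U^9 x = (0.0000 * 2 - -1.0000 * 1, -1.0000 * 2 + 0.0000 * 1)
= (1.0000, -2.0000)
||U^9 x|| = sqrt(1.0000^2 + (-2.0000)^2) = sqrt(5.0000) = 2.2361

2.2361


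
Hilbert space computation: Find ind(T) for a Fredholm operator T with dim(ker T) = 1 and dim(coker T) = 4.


The Fredholm index is defined as ind(T) = dim(ker T) - dim(coker T)
= 1 - 4
= -3

-3


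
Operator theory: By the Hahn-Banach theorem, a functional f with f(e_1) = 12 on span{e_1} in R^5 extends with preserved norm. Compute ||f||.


The norm of f is given by ||f|| = sup_{||x||=1} |f(x)|.
On span{e_1}, ||e_1|| = 1, so ||f|| = |f(e_1)| / ||e_1||
= |12| / 1 = 12.0000

12.0000


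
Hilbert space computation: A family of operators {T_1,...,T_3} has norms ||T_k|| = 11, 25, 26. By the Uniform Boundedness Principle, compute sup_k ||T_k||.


By the Uniform Boundedness Principle, the supremum of norms is finite.
sup_k ||T_k|| = max(11, 25, 26) = 26

26


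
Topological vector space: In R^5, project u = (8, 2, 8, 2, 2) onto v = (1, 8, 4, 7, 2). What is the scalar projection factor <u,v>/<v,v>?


Computing <u,v> = 8*1 + 2*8 + 8*4 + 2*7 + 2*2 = 74
Computing <v,v> = 1^2 + 8^2 + 4^2 + 7^2 + 2^2 = 134
Projection coefficient = 74/134 = 0.5522

0.5522


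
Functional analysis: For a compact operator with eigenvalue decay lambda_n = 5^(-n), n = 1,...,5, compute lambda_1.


The eigenvalue formula gives lambda_1 = 1/5^1
= 1/5
= 0.2000

0.2000


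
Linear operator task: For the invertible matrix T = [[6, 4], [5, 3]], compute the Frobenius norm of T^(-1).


det(T) = 6*3 - 4*5 = -2
T^(-1) = (1/-2) * [[3, -4], [-5, 6]] = [[-1.5000, 2.0000], [2.5000, -3.0000]]
||T^(-1)||_F^2 = (-1.5000)^2 + 2.0000^2 + 2.5000^2 + (-3.0000)^2 = 21.5000
||T^(-1)||_F = sqrt(21.5000) = 4.6368

4.6368


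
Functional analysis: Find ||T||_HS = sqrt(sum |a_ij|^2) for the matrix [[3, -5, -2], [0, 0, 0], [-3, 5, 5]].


The Hilbert-Schmidt norm is sqrt(sum of squares of all entries).
Sum of squares = 3^2 + (-5)^2 + (-2)^2 + 0^2 + 0^2 + 0^2 + (-3)^2 + 5^2 + 5^2
= 9 + 25 + 4 + 0 + 0 + 0 + 9 + 25 + 25 = 97
||T||_HS = sqrt(97) = 9.8489

9.8489


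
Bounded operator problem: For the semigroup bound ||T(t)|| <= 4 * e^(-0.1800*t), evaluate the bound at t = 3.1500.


||T(3.1500)|| <= 4 * exp(-0.1800 * 3.1500)
= 4 * exp(-0.5670)
= 4 * 0.5672
= 2.2689

2.2689


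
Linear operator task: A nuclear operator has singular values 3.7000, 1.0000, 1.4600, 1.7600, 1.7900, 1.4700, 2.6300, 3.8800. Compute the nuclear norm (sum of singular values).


The nuclear norm is the sum of all singular values.
||T||_1 = 3.7000 + 1.0000 + 1.4600 + 1.7600 + 1.7900 + 1.4700 + 2.6300 + 3.8800
= 17.6900

17.6900


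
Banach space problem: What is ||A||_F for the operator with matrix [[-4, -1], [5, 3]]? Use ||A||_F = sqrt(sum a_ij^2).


||A||_F^2 = sum a_ij^2
= (-4)^2 + (-1)^2 + 5^2 + 3^2
= 16 + 1 + 25 + 9 = 51
||A||_F = sqrt(51) = 7.1414

7.1414


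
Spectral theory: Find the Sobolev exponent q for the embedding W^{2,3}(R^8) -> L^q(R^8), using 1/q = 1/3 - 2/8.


Using the Sobolev embedding formula: 1/q = 1/p - k/n
1/q = 1/3 - 2/8 = 1/12
q = 1/(1/12) = 12

12.0000


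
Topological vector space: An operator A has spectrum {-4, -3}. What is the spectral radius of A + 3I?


Spectrum of A + 3I = {-1, 0}
Spectral radius = max |lambda| over the shifted spectrum
= max(1, 0) = 1

1


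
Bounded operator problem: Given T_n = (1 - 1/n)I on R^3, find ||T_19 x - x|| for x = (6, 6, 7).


T_19 x - x = (1 - 1/19)x - x = -x/19
||x|| = sqrt(121) = 11.0000
||T_19 x - x|| = ||x||/19 = 11.0000/19 = 0.5789

0.5789


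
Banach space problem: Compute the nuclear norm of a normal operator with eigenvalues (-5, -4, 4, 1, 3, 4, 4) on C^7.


For a normal operator, singular values equal |eigenvalues|.
Trace norm = sum |lambda_i| = 5 + 4 + 4 + 1 + 3 + 4 + 4
= 25

25


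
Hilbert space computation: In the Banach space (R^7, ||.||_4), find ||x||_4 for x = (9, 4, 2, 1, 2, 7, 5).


The l^4 norm = (sum |x_i|^4)^(1/4)
Sum of 4th powers = 6561 + 256 + 16 + 1 + 16 + 2401 + 625 = 9876
||x||_4 = (9876)^(1/4) = 9.9689

9.9689


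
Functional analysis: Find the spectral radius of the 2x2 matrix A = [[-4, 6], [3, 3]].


For a 2x2 matrix, eigenvalues satisfy lambda^2 - (trace)*lambda + det = 0
trace = -4 + 3 = -1
det = -4*3 - 6*3 = -30
discriminant = (-1)^2 - 4*(-30) = 121
spectral radius = max |eigenvalue| = 6.0000

6.0000


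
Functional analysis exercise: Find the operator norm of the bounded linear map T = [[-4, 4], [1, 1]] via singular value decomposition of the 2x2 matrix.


A^T A = [[17, -15], [-15, 17]]
trace(A^T A) = 34, det(A^T A) = 64
discriminant = 34^2 - 4*64 = 900
Largest eigenvalue of A^T A = (trace + sqrt(disc))/2 = 32.0000
||T|| = sqrt(32.0000) = 5.6569

5.6569


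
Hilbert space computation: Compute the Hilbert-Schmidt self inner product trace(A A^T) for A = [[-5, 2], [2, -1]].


trace(A * A^T) = sum of squares of all entries
= (-5)^2 + 2^2 + 2^2 + (-1)^2
= 25 + 4 + 4 + 1
= 34

34


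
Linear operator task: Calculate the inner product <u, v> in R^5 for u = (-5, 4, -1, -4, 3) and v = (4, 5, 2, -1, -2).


Computing the standard inner product <u, v> = sum u_i * v_i
= -5*4 + 4*5 + -1*2 + -4*-1 + 3*-2
= -20 + 20 + -2 + 4 + -6
= -4

-4


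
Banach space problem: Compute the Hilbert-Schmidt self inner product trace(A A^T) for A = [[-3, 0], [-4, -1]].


trace(A * A^T) = sum of squares of all entries
= (-3)^2 + 0^2 + (-4)^2 + (-1)^2
= 9 + 0 + 16 + 1
= 26

26


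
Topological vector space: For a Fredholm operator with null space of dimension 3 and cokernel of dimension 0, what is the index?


The Fredholm index is defined as ind(T) = dim(ker T) - dim(coker T)
= 3 - 0
= 3

3


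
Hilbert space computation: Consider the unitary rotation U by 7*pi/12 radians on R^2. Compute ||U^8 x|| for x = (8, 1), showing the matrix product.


U is a rotation by theta = 7*pi/12
U^8 = rotation by 8*theta = 56*pi/12 = 8*pi/12 (mod 2*pi)
cos(8*pi/12) = -0.5000, sin(8*pi/12) = 0.8660
U^8 x = (-0.5000 * 8 - 0.8660 * 1, 0.8660 * 8 + -0.5000 * 1)
= (-4.8660, 6.4282)
||U^8 x|| = sqrt((-4.8660)^2 + 6.4282^2) = sqrt(65.0000) = 8.0623

8.0623


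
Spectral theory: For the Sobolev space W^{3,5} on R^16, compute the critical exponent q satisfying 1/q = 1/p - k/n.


Using the Sobolev embedding formula: 1/q = 1/p - k/n
1/q = 1/5 - 3/16 = 1/80
q = 1/(1/80) = 80

80.0000


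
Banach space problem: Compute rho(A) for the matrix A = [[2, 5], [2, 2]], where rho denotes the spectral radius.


For a 2x2 matrix, eigenvalues satisfy lambda^2 - (trace)*lambda + det = 0
trace = 2 + 2 = 4
det = 2*2 - 5*2 = -6
discriminant = 4^2 - 4*(-6) = 40
spectral radius = max |eigenvalue| = 5.1623

5.1623


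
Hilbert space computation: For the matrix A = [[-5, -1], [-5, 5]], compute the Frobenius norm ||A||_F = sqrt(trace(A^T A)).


||A||_F^2 = sum a_ij^2
= (-5)^2 + (-1)^2 + (-5)^2 + 5^2
= 25 + 1 + 25 + 25 = 76
||A||_F = sqrt(76) = 8.7178

8.7178


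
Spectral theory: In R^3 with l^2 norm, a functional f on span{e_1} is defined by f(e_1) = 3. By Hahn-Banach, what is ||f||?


The norm of f is given by ||f|| = sup_{||x||=1} |f(x)|.
On span{e_1}, ||e_1|| = 1, so ||f|| = |f(e_1)| / ||e_1||
= |3| / 1 = 3.0000

3.0000


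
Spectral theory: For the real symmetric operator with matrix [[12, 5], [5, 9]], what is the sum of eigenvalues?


For a self-adjoint (symmetric) matrix, the eigenvalues are real.
The sum of eigenvalues equals the trace of the matrix.
trace = 12 + 9 = 21

21


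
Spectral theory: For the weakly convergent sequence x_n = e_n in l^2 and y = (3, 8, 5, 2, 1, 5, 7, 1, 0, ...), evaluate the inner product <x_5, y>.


x_5 = e_5 is the standard basis vector with 1 in position 5.
<x_5, y> = y_5 = 1
As n -> infinity, <x_n, y> -> 0, confirming weak convergence of (x_n) to 0.

1


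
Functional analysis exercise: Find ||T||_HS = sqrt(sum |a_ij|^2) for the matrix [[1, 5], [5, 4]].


The Hilbert-Schmidt norm is sqrt(sum of squares of all entries).
Sum of squares = 1^2 + 5^2 + 5^2 + 4^2
= 1 + 25 + 25 + 16 = 67
||T||_HS = sqrt(67) = 8.1854

8.1854


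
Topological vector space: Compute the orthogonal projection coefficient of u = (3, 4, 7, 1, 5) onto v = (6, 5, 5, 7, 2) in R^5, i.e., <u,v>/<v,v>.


Computing <u,v> = 3*6 + 4*5 + 7*5 + 1*7 + 5*2 = 90
Computing <v,v> = 6^2 + 5^2 + 5^2 + 7^2 + 2^2 = 139
Projection coefficient = 90/139 = 0.6475

0.6475


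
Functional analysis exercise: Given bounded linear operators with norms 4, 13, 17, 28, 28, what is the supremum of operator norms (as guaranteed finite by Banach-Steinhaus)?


By the Uniform Boundedness Principle, the supremum of norms is finite.
sup_k ||T_k|| = max(4, 13, 17, 28, 28) = 28

28


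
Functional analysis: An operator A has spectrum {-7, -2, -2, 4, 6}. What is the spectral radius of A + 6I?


Spectrum of A + 6I = {-1, 4, 4, 10, 12}
Spectral radius = max |lambda| over the shifted spectrum
= max(1, 4, 4, 10, 12) = 12

12


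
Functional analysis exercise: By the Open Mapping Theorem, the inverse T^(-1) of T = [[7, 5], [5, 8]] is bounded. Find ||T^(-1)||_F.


det(T) = 7*8 - 5*5 = 31
T^(-1) = (1/31) * [[8, -5], [-5, 7]] = [[0.2581, -0.1613], [-0.1613, 0.2258]]
||T^(-1)||_F^2 = 0.2581^2 + (-0.1613)^2 + (-0.1613)^2 + 0.2258^2 = 0.1696
||T^(-1)||_F = sqrt(0.1696) = 0.4118

0.4118


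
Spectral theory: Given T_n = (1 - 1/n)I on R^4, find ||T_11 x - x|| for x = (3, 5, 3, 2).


T_11 x - x = (1 - 1/11)x - x = -x/11
||x|| = sqrt(47) = 6.8557
||T_11 x - x|| = ||x||/11 = 6.8557/11 = 0.6232

0.6232


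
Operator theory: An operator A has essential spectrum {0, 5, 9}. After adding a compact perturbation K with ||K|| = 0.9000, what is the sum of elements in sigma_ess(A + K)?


By Weyl's theorem, the essential spectrum is invariant under compact perturbations.
sigma_ess(A + K) = sigma_ess(A) = {0, 5, 9}
Sum = 0 + 5 + 9 = 14

14


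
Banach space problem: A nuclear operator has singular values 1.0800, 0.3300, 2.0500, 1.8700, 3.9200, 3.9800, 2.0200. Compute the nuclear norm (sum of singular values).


The nuclear norm is the sum of all singular values.
||T||_1 = 1.0800 + 0.3300 + 2.0500 + 1.8700 + 3.9200 + 3.9800 + 2.0200
= 15.2500

15.2500


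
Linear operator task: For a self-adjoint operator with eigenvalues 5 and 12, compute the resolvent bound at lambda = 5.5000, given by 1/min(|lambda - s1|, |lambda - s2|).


dist(5.5000, {5, 12}) = min(|5.5000 - 5|, |5.5000 - 12|)
= min(0.5000, 6.5000) = 0.5000
Resolvent bound = 1/0.5000 = 2.0000

2.0000


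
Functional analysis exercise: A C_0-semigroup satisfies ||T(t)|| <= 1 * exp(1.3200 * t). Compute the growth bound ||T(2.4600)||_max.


||T(2.4600)|| <= 1 * exp(1.3200 * 2.4600)
= 1 * exp(3.2472)
= 1 * 25.7182
= 25.7182

25.7182


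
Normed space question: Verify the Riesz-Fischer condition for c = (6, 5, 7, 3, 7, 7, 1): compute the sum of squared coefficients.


sum |c_n|^2 = 6^2 + 5^2 + 7^2 + 3^2 + 7^2 + 7^2 + 1^2
= 36 + 25 + 49 + 9 + 49 + 49 + 1
= 218

218


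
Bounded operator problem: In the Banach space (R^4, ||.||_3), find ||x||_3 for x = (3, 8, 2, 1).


The l^3 norm = (sum |x_i|^3)^(1/3)
Sum of 3th powers = 27 + 512 + 8 + 1 = 548
||x||_3 = (548)^(1/3) = 8.1833

8.1833


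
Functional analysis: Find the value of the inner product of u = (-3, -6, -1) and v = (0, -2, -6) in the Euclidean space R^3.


Computing the standard inner product <u, v> = sum u_i * v_i
= -3*0 + -6*-2 + -1*-6
= 0 + 12 + 6
= 18

18


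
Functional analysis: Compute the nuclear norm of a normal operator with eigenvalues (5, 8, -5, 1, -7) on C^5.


For a normal operator, singular values equal |eigenvalues|.
Trace norm = sum |lambda_i| = 5 + 8 + 5 + 1 + 7
= 26

26


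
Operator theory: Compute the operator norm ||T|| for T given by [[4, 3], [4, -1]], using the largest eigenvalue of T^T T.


A^T A = [[32, 8], [8, 10]]
trace(A^T A) = 42, det(A^T A) = 256
discriminant = 42^2 - 4*256 = 740
Largest eigenvalue of A^T A = (trace + sqrt(disc))/2 = 34.6015
||T|| = sqrt(34.6015) = 5.8823

5.8823


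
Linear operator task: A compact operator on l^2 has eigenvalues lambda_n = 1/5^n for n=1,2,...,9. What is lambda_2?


The eigenvalue formula gives lambda_2 = 1/5^2
= 1/25
= 0.0400

0.0400


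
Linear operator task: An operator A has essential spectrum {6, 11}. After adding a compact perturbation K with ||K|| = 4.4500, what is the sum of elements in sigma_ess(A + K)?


By Weyl's theorem, the essential spectrum is invariant under compact perturbations.
sigma_ess(A + K) = sigma_ess(A) = {6, 11}
Sum = 6 + 11 = 17

17


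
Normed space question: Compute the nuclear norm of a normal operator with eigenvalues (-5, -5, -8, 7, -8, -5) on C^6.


For a normal operator, singular values equal |eigenvalues|.
Trace norm = sum |lambda_i| = 5 + 5 + 8 + 7 + 8 + 5
= 38

38


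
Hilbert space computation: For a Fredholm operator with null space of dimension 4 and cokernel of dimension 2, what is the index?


The Fredholm index is defined as ind(T) = dim(ker T) - dim(coker T)
= 4 - 2
= 2

2


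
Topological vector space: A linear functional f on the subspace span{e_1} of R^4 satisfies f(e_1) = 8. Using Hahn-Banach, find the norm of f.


The norm of f is given by ||f|| = sup_{||x||=1} |f(x)|.
On span{e_1}, ||e_1|| = 1, so ||f|| = |f(e_1)| / ||e_1||
= |8| / 1 = 8.0000

8.0000


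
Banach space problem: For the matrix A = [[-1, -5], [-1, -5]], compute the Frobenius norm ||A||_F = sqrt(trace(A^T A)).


||A||_F^2 = sum a_ij^2
= (-1)^2 + (-5)^2 + (-1)^2 + (-5)^2
= 1 + 25 + 1 + 25 = 52
||A||_F = sqrt(52) = 7.2111

7.2111


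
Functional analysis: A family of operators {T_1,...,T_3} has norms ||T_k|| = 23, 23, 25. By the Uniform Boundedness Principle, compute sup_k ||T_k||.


By the Uniform Boundedness Principle, the supremum of norms is finite.
sup_k ||T_k|| = max(23, 23, 25) = 25

25


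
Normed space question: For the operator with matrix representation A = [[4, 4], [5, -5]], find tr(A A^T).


trace(A * A^T) = sum of squares of all entries
= 4^2 + 4^2 + 5^2 + (-5)^2
= 16 + 16 + 25 + 25
= 82

82


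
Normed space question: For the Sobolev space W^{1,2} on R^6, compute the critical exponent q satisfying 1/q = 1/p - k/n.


Using the Sobolev embedding formula: 1/q = 1/p - k/n
1/q = 1/2 - 1/6 = 1/3
q = 1/(1/3) = 3

3.0000


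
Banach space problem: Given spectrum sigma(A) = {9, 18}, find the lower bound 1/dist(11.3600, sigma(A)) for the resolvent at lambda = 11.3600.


dist(11.3600, {9, 18}) = min(|11.3600 - 9|, |11.3600 - 18|)
= min(2.3600, 6.6400) = 2.3600
Resolvent bound = 1/2.3600 = 0.4237

0.4237


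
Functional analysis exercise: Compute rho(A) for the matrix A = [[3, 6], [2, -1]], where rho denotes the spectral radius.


For a 2x2 matrix, eigenvalues satisfy lambda^2 - (trace)*lambda + det = 0
trace = 3 + -1 = 2
det = 3*-1 - 6*2 = -15
discriminant = 2^2 - 4*(-15) = 64
spectral radius = max |eigenvalue| = 5.0000

5.0000


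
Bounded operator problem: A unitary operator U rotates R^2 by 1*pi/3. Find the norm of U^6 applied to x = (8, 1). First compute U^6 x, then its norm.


U is a rotation by theta = 1*pi/3
U^6 = rotation by 6*theta = 6*pi/3 = 0*pi/3 (mod 2*pi)
cos(0*pi/3) = 1.0000, sin(0*pi/3) = 0.0000
U^6 x = (1.0000 * 8 - 0.0000 * 1, 0.0000 * 8 + 1.0000 * 1)
= (8.0000, 1.0000)
||U^6 x|| = sqrt(8.0000^2 + 1.0000^2) = sqrt(65.0000) = 8.0623

8.0623


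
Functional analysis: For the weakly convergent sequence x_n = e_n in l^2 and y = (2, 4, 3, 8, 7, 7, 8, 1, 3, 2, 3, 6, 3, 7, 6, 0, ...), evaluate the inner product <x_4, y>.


x_4 = e_4 is the standard basis vector with 1 in position 4.
<x_4, y> = y_4 = 8
As n -> infinity, <x_n, y> -> 0, confirming weak convergence of (x_n) to 0.

8


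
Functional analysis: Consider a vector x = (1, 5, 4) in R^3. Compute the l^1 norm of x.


The l^1 norm equals the sum of absolute values of all components.
||x||_1 = 1 + 5 + 4
= 10

10.0000


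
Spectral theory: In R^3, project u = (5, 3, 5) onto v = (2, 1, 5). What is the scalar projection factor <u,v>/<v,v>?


Computing <u,v> = 5*2 + 3*1 + 5*5 = 38
Computing <v,v> = 2^2 + 1^2 + 5^2 = 30
Projection coefficient = 38/30 = 1.2667

1.2667


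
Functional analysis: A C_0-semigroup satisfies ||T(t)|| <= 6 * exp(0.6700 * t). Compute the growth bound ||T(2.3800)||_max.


||T(2.3800)|| <= 6 * exp(0.6700 * 2.3800)
= 6 * exp(1.5946)
= 6 * 4.9264
= 29.5581

29.5581


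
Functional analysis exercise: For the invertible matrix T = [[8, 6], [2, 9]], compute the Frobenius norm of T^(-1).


det(T) = 8*9 - 6*2 = 60
T^(-1) = (1/60) * [[9, -6], [-2, 8]] = [[0.1500, -0.1000], [-0.0333, 0.1333]]
||T^(-1)||_F^2 = 0.1500^2 + (-0.1000)^2 + (-0.0333)^2 + 0.1333^2 = 0.0514
||T^(-1)||_F = sqrt(0.0514) = 0.2267

0.2267


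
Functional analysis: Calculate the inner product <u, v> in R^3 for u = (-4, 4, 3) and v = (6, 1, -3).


Computing the standard inner product <u, v> = sum u_i * v_i
= -4*6 + 4*1 + 3*-3
= -24 + 4 + -9
= -29

-29


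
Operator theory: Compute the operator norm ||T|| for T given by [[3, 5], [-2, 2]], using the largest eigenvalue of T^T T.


A^T A = [[13, 11], [11, 29]]
trace(A^T A) = 42, det(A^T A) = 256
discriminant = 42^2 - 4*256 = 740
Largest eigenvalue of A^T A = (trace + sqrt(disc))/2 = 34.6015
||T|| = sqrt(34.6015) = 5.8823

5.8823


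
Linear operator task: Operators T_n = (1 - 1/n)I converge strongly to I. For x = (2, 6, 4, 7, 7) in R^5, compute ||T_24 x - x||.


T_24 x - x = (1 - 1/24)x - x = -x/24
||x|| = sqrt(154) = 12.4097
||T_24 x - x|| = ||x||/24 = 12.4097/24 = 0.5171

0.5171


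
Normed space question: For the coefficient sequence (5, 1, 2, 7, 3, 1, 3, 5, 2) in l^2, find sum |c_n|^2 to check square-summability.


sum |c_n|^2 = 5^2 + 1^2 + 2^2 + 7^2 + 3^2 + 1^2 + 3^2 + 5^2 + 2^2
= 25 + 1 + 4 + 49 + 9 + 1 + 9 + 25 + 4
= 127

127


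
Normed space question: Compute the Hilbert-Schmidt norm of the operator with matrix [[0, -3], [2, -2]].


The Hilbert-Schmidt norm is sqrt(sum of squares of all entries).
Sum of squares = 0^2 + (-3)^2 + 2^2 + (-2)^2
= 0 + 9 + 4 + 4 = 17
||T||_HS = sqrt(17) = 4.1231

4.1231


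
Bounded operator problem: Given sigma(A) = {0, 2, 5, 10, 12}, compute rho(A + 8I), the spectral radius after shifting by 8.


Spectrum of A + 8I = {8, 10, 13, 18, 20}
Spectral radius = max |lambda| over the shifted spectrum
= max(8, 10, 13, 18, 20) = 20

20


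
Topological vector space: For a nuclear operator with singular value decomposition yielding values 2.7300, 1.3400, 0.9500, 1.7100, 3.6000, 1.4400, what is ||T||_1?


The nuclear norm is the sum of all singular values.
||T||_1 = 2.7300 + 1.3400 + 0.9500 + 1.7100 + 3.6000 + 1.4400
= 11.7700

11.7700


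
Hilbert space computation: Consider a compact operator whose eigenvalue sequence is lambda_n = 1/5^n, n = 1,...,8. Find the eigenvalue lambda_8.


The eigenvalue formula gives lambda_8 = 1/5^8
= 1/390625
= 2.5600e-06

2.5600e-06


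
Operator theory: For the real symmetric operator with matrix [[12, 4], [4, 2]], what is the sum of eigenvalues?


For a self-adjoint (symmetric) matrix, the eigenvalues are real.
The sum of eigenvalues equals the trace of the matrix.
trace = 12 + 2 = 14

14


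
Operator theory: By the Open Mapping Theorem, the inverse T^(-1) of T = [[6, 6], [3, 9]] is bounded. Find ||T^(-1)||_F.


det(T) = 6*9 - 6*3 = 36
T^(-1) = (1/36) * [[9, -6], [-3, 6]] = [[0.2500, -0.1667], [-0.0833, 0.1667]]
||T^(-1)||_F^2 = 0.2500^2 + (-0.1667)^2 + (-0.0833)^2 + 0.1667^2 = 0.1250
||T^(-1)||_F = sqrt(0.1250) = 0.3536

0.3536


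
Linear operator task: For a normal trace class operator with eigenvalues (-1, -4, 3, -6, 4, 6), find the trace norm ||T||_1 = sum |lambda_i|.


For a normal operator, singular values equal |eigenvalues|.
Trace norm = sum |lambda_i| = 1 + 4 + 3 + 6 + 4 + 6
= 24

24


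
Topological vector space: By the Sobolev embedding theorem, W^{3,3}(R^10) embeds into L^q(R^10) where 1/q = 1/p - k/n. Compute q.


Using the Sobolev embedding formula: 1/q = 1/p - k/n
1/q = 1/3 - 3/10 = 1/30
q = 1/(1/30) = 30

30.0000


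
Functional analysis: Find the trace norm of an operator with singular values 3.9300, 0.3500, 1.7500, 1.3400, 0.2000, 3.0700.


The nuclear norm is the sum of all singular values.
||T||_1 = 3.9300 + 0.3500 + 1.7500 + 1.3400 + 0.2000 + 3.0700
= 10.6400

10.6400


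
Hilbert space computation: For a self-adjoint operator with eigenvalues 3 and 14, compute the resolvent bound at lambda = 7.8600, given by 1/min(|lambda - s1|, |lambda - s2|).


dist(7.8600, {3, 14}) = min(|7.8600 - 3|, |7.8600 - 14|)
= min(4.8600, 6.1400) = 4.8600
Resolvent bound = 1/4.8600 = 0.2058

0.2058


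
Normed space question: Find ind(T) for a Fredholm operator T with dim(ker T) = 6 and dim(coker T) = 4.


The Fredholm index is defined as ind(T) = dim(ker T) - dim(coker T)
= 6 - 4
= 2

2


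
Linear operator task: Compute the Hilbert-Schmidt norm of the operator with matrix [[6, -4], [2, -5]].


The Hilbert-Schmidt norm is sqrt(sum of squares of all entries).
Sum of squares = 6^2 + (-4)^2 + 2^2 + (-5)^2
= 36 + 16 + 4 + 25 = 81
||T||_HS = sqrt(81) = 9.0000

9.0000


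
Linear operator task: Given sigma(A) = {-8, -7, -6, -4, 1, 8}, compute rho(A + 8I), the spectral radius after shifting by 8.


Spectrum of A + 8I = {0, 1, 2, 4, 9, 16}
Spectral radius = max |lambda| over the shifted spectrum
= max(0, 1, 2, 4, 9, 16) = 16

16


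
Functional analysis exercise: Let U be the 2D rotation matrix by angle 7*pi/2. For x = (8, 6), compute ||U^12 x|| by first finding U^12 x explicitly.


U is a rotation by theta = 7*pi/2
U^12 = rotation by 12*theta = 84*pi/2 = 0*pi/2 (mod 2*pi)
cos(0*pi/2) = 1.0000, sin(0*pi/2) = 0.0000
U^12 x = (1.0000 * 8 - 0.0000 * 6, 0.0000 * 8 + 1.0000 * 6)
= (8.0000, 6.0000)
||U^12 x|| = sqrt(8.0000^2 + 6.0000^2) = sqrt(100.0000) = 10.0000

10.0000


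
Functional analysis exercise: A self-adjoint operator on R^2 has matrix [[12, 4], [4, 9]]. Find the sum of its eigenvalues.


For a self-adjoint (symmetric) matrix, the eigenvalues are real.
The sum of eigenvalues equals the trace of the matrix.
trace = 12 + 9 = 21

21


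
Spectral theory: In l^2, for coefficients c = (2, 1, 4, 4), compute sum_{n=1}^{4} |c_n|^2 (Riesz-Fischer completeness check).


sum |c_n|^2 = 2^2 + 1^2 + 4^2 + 4^2
= 4 + 1 + 16 + 16
= 37

37


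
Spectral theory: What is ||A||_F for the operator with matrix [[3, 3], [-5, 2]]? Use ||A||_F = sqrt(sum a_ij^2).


||A||_F^2 = sum a_ij^2
= 3^2 + 3^2 + (-5)^2 + 2^2
= 9 + 9 + 25 + 4 = 47
||A||_F = sqrt(47) = 6.8557

6.8557


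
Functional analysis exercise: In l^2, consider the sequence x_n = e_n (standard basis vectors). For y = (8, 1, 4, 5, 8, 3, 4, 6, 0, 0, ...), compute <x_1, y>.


x_1 = e_1 is the standard basis vector with 1 in position 1.
<x_1, y> = y_1 = 8
As n -> infinity, <x_n, y> -> 0, confirming weak convergence of (x_n) to 0.

8


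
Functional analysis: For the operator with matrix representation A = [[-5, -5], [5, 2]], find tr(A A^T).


trace(A * A^T) = sum of squares of all entries
= (-5)^2 + (-5)^2 + 5^2 + 2^2
= 25 + 25 + 25 + 4
= 79

79


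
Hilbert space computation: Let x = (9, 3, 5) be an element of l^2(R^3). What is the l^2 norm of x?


The l^2 norm = (sum |x_i|^2)^(1/2)
Sum of 2th powers = 81 + 9 + 25 = 115
||x||_2 = (115)^(1/2) = 10.7238

10.7238


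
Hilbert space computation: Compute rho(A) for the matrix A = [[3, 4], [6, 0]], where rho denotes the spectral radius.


For a 2x2 matrix, eigenvalues satisfy lambda^2 - (trace)*lambda + det = 0
trace = 3 + 0 = 3
det = 3*0 - 4*6 = -24
discriminant = 3^2 - 4*(-24) = 105
spectral radius = max |eigenvalue| = 6.6235

6.6235


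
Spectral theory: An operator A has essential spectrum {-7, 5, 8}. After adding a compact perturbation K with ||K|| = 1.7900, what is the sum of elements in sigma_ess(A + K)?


By Weyl's theorem, the essential spectrum is invariant under compact perturbations.
sigma_ess(A + K) = sigma_ess(A) = {-7, 5, 8}
Sum = -7 + 5 + 8 = 6

6


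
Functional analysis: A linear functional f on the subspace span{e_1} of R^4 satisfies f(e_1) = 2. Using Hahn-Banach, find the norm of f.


The norm of f is given by ||f|| = sup_{||x||=1} |f(x)|.
On span{e_1}, ||e_1|| = 1, so ||f|| = |f(e_1)| / ||e_1||
= |2| / 1 = 2.0000

2.0000


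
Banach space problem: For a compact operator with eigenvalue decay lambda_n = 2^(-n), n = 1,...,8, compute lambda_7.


The eigenvalue formula gives lambda_7 = 1/2^7
= 1/128
= 0.0078

0.0078


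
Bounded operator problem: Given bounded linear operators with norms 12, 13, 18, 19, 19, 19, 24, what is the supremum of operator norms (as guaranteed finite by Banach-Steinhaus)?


By the Uniform Boundedness Principle, the supremum of norms is finite.
sup_k ||T_k|| = max(12, 13, 18, 19, 19, 19, 24) = 24

24


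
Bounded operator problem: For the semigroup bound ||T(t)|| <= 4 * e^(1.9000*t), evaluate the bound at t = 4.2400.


||T(4.2400)|| <= 4 * exp(1.9000 * 4.2400)
= 4 * exp(8.0560)
= 4 * 3152.6543
= 12610.6170

12610.6170


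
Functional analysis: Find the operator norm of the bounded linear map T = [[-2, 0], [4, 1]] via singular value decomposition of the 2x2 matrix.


A^T A = [[20, 4], [4, 1]]
trace(A^T A) = 21, det(A^T A) = 4
discriminant = 21^2 - 4*4 = 425
Largest eigenvalue of A^T A = (trace + sqrt(disc))/2 = 20.8078
||T|| = sqrt(20.8078) = 4.5616

4.5616


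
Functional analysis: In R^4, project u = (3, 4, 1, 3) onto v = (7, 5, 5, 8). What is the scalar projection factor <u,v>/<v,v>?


Computing <u,v> = 3*7 + 4*5 + 1*5 + 3*8 = 70
Computing <v,v> = 7^2 + 5^2 + 5^2 + 8^2 = 163
Projection coefficient = 70/163 = 0.4294

0.4294


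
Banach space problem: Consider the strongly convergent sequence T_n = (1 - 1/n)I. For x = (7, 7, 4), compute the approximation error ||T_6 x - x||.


T_6 x - x = (1 - 1/6)x - x = -x/6
||x|| = sqrt(114) = 10.6771
||T_6 x - x|| = ||x||/6 = 10.6771/6 = 1.7795

1.7795


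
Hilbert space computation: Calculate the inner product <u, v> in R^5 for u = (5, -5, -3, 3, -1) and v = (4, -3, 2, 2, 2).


Computing the standard inner product <u, v> = sum u_i * v_i
= 5*4 + -5*-3 + -3*2 + 3*2 + -1*2
= 20 + 15 + -6 + 6 + -2
= 33

33


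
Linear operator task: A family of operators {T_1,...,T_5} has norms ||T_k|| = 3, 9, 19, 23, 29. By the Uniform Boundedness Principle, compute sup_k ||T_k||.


By the Uniform Boundedness Principle, the supremum of norms is finite.
sup_k ||T_k|| = max(3, 9, 19, 23, 29) = 29

29


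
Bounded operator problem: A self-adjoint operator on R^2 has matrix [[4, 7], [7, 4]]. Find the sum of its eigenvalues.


For a self-adjoint (symmetric) matrix, the eigenvalues are real.
The sum of eigenvalues equals the trace of the matrix.
trace = 4 + 4 = 8

8


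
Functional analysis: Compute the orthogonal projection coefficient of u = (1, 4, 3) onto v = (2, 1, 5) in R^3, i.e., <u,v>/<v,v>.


Computing <u,v> = 1*2 + 4*1 + 3*5 = 21
Computing <v,v> = 2^2 + 1^2 + 5^2 = 30
Projection coefficient = 21/30 = 0.7000

0.7000


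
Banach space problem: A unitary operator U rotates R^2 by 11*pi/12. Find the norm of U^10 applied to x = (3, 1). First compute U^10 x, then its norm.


U is a rotation by theta = 11*pi/12
U^10 = rotation by 10*theta = 110*pi/12 = 14*pi/12 (mod 2*pi)
cos(14*pi/12) = -0.8660, sin(14*pi/12) = -0.5000
U^10 x = (-0.8660 * 3 - -0.5000 * 1, -0.5000 * 3 + -0.8660 * 1)
= (-2.0981, -2.3660)
||U^10 x|| = sqrt((-2.0981)^2 + (-2.3660)^2) = sqrt(10.0000) = 3.1623

3.1623


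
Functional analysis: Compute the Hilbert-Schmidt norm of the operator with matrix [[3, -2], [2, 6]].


The Hilbert-Schmidt norm is sqrt(sum of squares of all entries).
Sum of squares = 3^2 + (-2)^2 + 2^2 + 6^2
= 9 + 4 + 4 + 36 = 53
||T||_HS = sqrt(53) = 7.2801

7.2801


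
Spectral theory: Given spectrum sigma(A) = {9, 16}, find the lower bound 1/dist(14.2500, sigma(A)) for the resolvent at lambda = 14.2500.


dist(14.2500, {9, 16}) = min(|14.2500 - 9|, |14.2500 - 16|)
= min(5.2500, 1.7500) = 1.7500
Resolvent bound = 1/1.7500 = 0.5714

0.5714


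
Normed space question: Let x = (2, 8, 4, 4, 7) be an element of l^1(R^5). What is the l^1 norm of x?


The l^1 norm equals the sum of absolute values of all components.
||x||_1 = 2 + 8 + 4 + 4 + 7
= 25

25.0000


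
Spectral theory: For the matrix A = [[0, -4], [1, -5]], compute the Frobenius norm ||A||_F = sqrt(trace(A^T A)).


||A||_F^2 = sum a_ij^2
= 0^2 + (-4)^2 + 1^2 + (-5)^2
= 0 + 16 + 1 + 25 = 42
||A||_F = sqrt(42) = 6.4807

6.4807


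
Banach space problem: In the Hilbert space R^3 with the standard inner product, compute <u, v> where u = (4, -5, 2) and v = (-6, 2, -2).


Computing the standard inner product <u, v> = sum u_i * v_i
= 4*-6 + -5*2 + 2*-2
= -24 + -10 + -4
= -38

-38


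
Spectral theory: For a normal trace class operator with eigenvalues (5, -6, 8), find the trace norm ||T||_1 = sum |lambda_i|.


For a normal operator, singular values equal |eigenvalues|.
Trace norm = sum |lambda_i| = 5 + 6 + 8
= 19

19


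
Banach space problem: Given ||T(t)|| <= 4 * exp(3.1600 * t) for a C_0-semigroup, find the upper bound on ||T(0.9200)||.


||T(0.9200)|| <= 4 * exp(3.1600 * 0.9200)
= 4 * exp(2.9072)
= 4 * 18.3055
= 73.2219

73.2219


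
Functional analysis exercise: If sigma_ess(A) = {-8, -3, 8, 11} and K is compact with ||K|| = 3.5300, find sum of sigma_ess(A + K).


By Weyl's theorem, the essential spectrum is invariant under compact perturbations.
sigma_ess(A + K) = sigma_ess(A) = {-8, -3, 8, 11}
Sum = -8 + -3 + 8 + 11 = 8

8


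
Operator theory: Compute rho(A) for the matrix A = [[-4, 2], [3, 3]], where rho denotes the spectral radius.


For a 2x2 matrix, eigenvalues satisfy lambda^2 - (trace)*lambda + det = 0
trace = -4 + 3 = -1
det = -4*3 - 2*3 = -18
discriminant = (-1)^2 - 4*(-18) = 73
spectral radius = max |eigenvalue| = 4.7720

4.7720


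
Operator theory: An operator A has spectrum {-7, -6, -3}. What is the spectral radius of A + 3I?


Spectrum of A + 3I = {-4, -3, 0}
Spectral radius = max |lambda| over the shifted spectrum
= max(4, 3, 0) = 4

4


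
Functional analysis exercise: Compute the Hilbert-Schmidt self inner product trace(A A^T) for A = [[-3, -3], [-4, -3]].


trace(A * A^T) = sum of squares of all entries
= (-3)^2 + (-3)^2 + (-4)^2 + (-3)^2
= 9 + 9 + 16 + 9
= 43

43


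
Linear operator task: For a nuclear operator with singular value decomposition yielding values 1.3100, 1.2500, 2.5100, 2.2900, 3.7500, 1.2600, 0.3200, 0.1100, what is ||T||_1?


The nuclear norm is the sum of all singular values.
||T||_1 = 1.3100 + 1.2500 + 2.5100 + 2.2900 + 3.7500 + 1.2600 + 0.3200 + 0.1100
= 12.8000

12.8000


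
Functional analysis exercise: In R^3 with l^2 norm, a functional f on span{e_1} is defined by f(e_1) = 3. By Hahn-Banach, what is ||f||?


The norm of f is given by ||f|| = sup_{||x||=1} |f(x)|.
On span{e_1}, ||e_1|| = 1, so ||f|| = |f(e_1)| / ||e_1||
= |3| / 1 = 3.0000

3.0000


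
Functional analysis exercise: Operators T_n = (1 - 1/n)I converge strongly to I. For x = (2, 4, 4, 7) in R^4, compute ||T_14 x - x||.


T_14 x - x = (1 - 1/14)x - x = -x/14
||x|| = sqrt(85) = 9.2195
||T_14 x - x|| = ||x||/14 = 9.2195/14 = 0.6585

0.6585


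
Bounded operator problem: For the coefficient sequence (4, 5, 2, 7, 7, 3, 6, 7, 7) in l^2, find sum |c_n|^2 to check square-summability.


sum |c_n|^2 = 4^2 + 5^2 + 2^2 + 7^2 + 7^2 + 3^2 + 6^2 + 7^2 + 7^2
= 16 + 25 + 4 + 49 + 49 + 9 + 36 + 49 + 49
= 286

286


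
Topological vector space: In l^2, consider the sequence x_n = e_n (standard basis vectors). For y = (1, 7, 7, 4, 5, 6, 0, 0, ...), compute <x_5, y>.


x_5 = e_5 is the standard basis vector with 1 in position 5.
<x_5, y> = y_5 = 5
As n -> infinity, <x_n, y> -> 0, confirming weak convergence of (x_n) to 0.

5


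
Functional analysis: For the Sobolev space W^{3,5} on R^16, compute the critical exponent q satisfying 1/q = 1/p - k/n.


Using the Sobolev embedding formula: 1/q = 1/p - k/n
1/q = 1/5 - 3/16 = 1/80
q = 1/(1/80) = 80

80.0000


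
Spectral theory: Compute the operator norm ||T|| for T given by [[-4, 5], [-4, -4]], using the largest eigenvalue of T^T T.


A^T A = [[32, -4], [-4, 41]]
trace(A^T A) = 73, det(A^T A) = 1296
discriminant = 73^2 - 4*1296 = 145
Largest eigenvalue of A^T A = (trace + sqrt(disc))/2 = 42.5208
||T|| = sqrt(42.5208) = 6.5208

6.5208


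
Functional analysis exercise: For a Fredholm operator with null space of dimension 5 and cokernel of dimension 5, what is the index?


The Fredholm index is defined as ind(T) = dim(ker T) - dim(coker T)
= 5 - 5
= 0

0


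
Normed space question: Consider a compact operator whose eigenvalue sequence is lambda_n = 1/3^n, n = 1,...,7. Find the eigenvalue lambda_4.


The eigenvalue formula gives lambda_4 = 1/3^4
= 1/81
= 0.0123

0.0123


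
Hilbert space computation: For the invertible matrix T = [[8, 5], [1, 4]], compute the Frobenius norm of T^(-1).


det(T) = 8*4 - 5*1 = 27
T^(-1) = (1/27) * [[4, -5], [-1, 8]] = [[0.1481, -0.1852], [-0.0370, 0.2963]]
||T^(-1)||_F^2 = 0.1481^2 + (-0.1852)^2 + (-0.0370)^2 + 0.2963^2 = 0.1454
||T^(-1)||_F = sqrt(0.1454) = 0.3813

0.3813


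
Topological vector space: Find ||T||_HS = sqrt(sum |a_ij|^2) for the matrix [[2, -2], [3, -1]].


The Hilbert-Schmidt norm is sqrt(sum of squares of all entries).
Sum of squares = 2^2 + (-2)^2 + 3^2 + (-1)^2
= 4 + 4 + 9 + 1 = 18
||T||_HS = sqrt(18) = 4.2426

4.2426


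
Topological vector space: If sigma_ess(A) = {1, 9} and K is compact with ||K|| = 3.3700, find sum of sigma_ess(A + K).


By Weyl's theorem, the essential spectrum is invariant under compact perturbations.
sigma_ess(A + K) = sigma_ess(A) = {1, 9}
Sum = 1 + 9 = 10

10


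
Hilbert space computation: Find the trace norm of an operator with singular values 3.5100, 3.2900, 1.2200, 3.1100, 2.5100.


The nuclear norm is the sum of all singular values.
||T||_1 = 3.5100 + 3.2900 + 1.2200 + 3.1100 + 2.5100
= 13.6400

13.6400


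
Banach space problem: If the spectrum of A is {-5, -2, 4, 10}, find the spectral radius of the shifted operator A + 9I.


Spectrum of A + 9I = {4, 7, 13, 19}
Spectral radius = max |lambda| over the shifted spectrum
= max(4, 7, 13, 19) = 19

19


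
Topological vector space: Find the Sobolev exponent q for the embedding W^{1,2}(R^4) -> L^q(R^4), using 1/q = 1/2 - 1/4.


Using the Sobolev embedding formula: 1/q = 1/p - k/n
1/q = 1/2 - 1/4 = 1/4
q = 1/(1/4) = 4

4.0000


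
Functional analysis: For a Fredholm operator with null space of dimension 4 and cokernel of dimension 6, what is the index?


The Fredholm index is defined as ind(T) = dim(ker T) - dim(coker T)
= 4 - 6
= -2

-2


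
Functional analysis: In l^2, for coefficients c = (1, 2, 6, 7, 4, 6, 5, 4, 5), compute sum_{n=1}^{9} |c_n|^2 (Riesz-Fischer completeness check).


sum |c_n|^2 = 1^2 + 2^2 + 6^2 + 7^2 + 4^2 + 6^2 + 5^2 + 4^2 + 5^2
= 1 + 4 + 36 + 49 + 16 + 36 + 25 + 16 + 25
= 208

208


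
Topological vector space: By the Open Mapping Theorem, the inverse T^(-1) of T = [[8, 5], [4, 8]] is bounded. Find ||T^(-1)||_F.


det(T) = 8*8 - 5*4 = 44
T^(-1) = (1/44) * [[8, -5], [-4, 8]] = [[0.1818, -0.1136], [-0.0909, 0.1818]]
||T^(-1)||_F^2 = 0.1818^2 + (-0.1136)^2 + (-0.0909)^2 + 0.1818^2 = 0.0873
||T^(-1)||_F = sqrt(0.0873) = 0.2955

0.2955


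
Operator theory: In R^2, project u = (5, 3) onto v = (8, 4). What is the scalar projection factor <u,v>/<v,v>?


Computing <u,v> = 5*8 + 3*4 = 52
Computing <v,v> = 8^2 + 4^2 = 80
Projection coefficient = 52/80 = 0.6500

0.6500


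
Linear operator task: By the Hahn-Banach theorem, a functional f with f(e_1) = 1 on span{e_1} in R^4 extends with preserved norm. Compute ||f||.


The norm of f is given by ||f|| = sup_{||x||=1} |f(x)|.
On span{e_1}, ||e_1|| = 1, so ||f|| = |f(e_1)| / ||e_1||
= |1| / 1 = 1.0000

1.0000


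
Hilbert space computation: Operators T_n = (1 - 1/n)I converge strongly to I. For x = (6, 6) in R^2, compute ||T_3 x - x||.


T_3 x - x = (1 - 1/3)x - x = -x/3
||x|| = sqrt(72) = 8.4853
||T_3 x - x|| = ||x||/3 = 8.4853/3 = 2.8284

2.8284


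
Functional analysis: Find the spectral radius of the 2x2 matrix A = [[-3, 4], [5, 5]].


For a 2x2 matrix, eigenvalues satisfy lambda^2 - (trace)*lambda + det = 0
trace = -3 + 5 = 2
det = -3*5 - 4*5 = -35
discriminant = 2^2 - 4*(-35) = 144
spectral radius = max |eigenvalue| = 7.0000

7.0000


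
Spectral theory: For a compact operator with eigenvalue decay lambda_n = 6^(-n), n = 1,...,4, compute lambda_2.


The eigenvalue formula gives lambda_2 = 1/6^2
= 1/36
= 0.0278

0.0278


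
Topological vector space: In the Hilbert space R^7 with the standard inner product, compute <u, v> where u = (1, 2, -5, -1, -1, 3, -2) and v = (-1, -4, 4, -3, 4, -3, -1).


Computing the standard inner product <u, v> = sum u_i * v_i
= 1*-1 + 2*-4 + -5*4 + -1*-3 + -1*4 + 3*-3 + -2*-1
= -1 + -8 + -20 + 3 + -4 + -9 + 2
= -37

-37


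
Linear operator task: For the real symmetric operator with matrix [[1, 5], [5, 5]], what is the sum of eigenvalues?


For a self-adjoint (symmetric) matrix, the eigenvalues are real.
The sum of eigenvalues equals the trace of the matrix.
trace = 1 + 5 = 6

6
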